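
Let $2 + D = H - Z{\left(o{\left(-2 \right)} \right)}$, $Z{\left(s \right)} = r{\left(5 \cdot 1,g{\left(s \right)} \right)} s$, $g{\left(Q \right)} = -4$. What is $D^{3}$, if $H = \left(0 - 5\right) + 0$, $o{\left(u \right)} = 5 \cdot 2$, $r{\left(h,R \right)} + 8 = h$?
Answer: $12167$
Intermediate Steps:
$r{\left(h,R \right)} = -8 + h$
$o{\left(u \right)} = 10$
$Z{\left(s \right)} = - 3 s$ ($Z{\left(s \right)} = \left(-8 + 5 \cdot 1\right) s = \left(-8 + 5\right) s = - 3 s$)
$H = -5$ ($H = -5 + 0 = -5$)
$D = 23$ ($D = -2 - \left(5 - 30\right) = -2 - -25 = -2 + \left(-5 + 30\right) = -2 + 25 = 23$)
$D^{3} = 23^{3} = 12167$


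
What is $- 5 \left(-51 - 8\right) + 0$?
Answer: $295$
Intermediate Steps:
$- 5 \left(-51 - 8\right) + 0 = \left(-5\right) \left(-59\right) + 0 = 295 + 0 = 295$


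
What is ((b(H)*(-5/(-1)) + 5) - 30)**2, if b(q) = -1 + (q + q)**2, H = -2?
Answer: 2500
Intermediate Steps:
b(q) = -1 + 4*q**2 (b(q) = -1 + (2*q)**2 = -1 + 4*q**2)
((b(H)*(-5/(-1)) + 5) - 30)**2 = (((-1 + 4*(-2)**2)*(-5/(-1)) + 5) - 30)**2 = (((-1 + 4*4)*(-5*(-1)) + 5) - 30)**2 = (((-1 + 16)*5 + 5) - 30)**2 = ((15*5 + 5) - 30)**2 = ((75 + 5) - 30)**2 = (80 - 30)**2 = 50**2 = 2500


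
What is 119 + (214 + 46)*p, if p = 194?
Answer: 50559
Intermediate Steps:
119 + (214 + 46)*p = 119 + (214 + 46)*194 = 119 + 260*194 = 119 + 50440 = 50559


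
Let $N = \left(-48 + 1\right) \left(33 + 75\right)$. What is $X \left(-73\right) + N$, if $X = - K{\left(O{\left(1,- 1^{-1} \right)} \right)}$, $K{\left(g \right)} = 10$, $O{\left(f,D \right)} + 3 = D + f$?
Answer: $-4346$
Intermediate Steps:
$O{\left(f,D \right)} = -3 + D + f$ ($O{\left(f,D \right)} = -3 + \left(D + f\right) = -3 + D + f$)
$N = -5076$ ($N = \left(-47\right) 108 = -5076$)
$X = -10$ ($X = \left(-1\right) 10 = -10$)
$X \left(-73\right) + N = \left(-10\right) \left(-73\right) - 5076 = 730 - 5076 = -4346$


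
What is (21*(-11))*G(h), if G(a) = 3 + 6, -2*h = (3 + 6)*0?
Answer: -2079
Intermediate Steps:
h = 0 (h = -(3 + 6)*0/2 = -9*0/2 = -½*0 = 0)
G(a) = 9
(21*(-11))*G(h) = (21*(-11))*9 = -231*9 = -2079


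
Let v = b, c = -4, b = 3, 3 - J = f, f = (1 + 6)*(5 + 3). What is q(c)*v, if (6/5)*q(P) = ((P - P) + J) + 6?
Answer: -235/2 ≈ -117.50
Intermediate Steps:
f = 56 (f = 7*8 = 56)
J = -53 (J = 3 - 1*56 = 3 - 56 = -53)
q(P) = -235/6 (q(P) = 5*(((P - P) - 53) + 6)/6 = 5*((0 - 53) + 6)/6 = 5*(-53 + 6)/6 = (5/6)*(-47) = -235/6)
v = 3
q(c)*v = -235/6*3 = -235/2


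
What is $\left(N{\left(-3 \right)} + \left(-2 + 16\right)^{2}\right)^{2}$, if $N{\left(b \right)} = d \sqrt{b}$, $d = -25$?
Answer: $36541 - 9800 i \sqrt{3} \approx 36541.0 - 16974.0 i$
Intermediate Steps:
$N{\left(b \right)} = - 25 \sqrt{b}$
$\left(N{\left(-3 \right)} + \left(-2 + 16\right)^{2}\right)^{2} = \left(- 25 \sqrt{-3} + \left(-2 + 16\right)^{2}\right)^{2} = \left(- 25 i \sqrt{3} + 14^{2}\right)^{2} = \left(- 25 i \sqrt{3} + 196\right)^{2} = \left(196 - 25 i \sqrt{3}\right)^{2}$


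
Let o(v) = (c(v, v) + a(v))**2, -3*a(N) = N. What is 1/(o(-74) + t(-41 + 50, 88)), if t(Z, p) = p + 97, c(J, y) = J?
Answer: 9/23569 ≈ 0.00038186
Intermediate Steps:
a(N) = -N/3
o(v) = 4*v**2/9 (o(v) = (v - v/3)**2 = (2*v/3)**2 = 4*v**2/9)
t(Z, p) = 97 + p
1/(o(-74) + t(-41 + 50, 88)) = 1/((4/9)*(-74)**2 + (97 + 88)) = 1/((4/9)*5476 + 185) = 1/(21904/9 + 185) = 1/(23569/9) = 9/23569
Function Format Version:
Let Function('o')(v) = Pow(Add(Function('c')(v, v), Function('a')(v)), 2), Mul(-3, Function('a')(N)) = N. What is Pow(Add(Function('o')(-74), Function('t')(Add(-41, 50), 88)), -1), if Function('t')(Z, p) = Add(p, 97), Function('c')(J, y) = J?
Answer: Rational(9, 23569) ≈ 0.00038186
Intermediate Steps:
Function('a')(N) = Mul(Rational(-1, 3), N)
Function('o')(v) = Mul(Rational(4, 9), Pow(v, 2)) (Function('o')(v) = Pow(Add(v, Mul(Rational(-1, 3), v)), 2) = Pow(Mul(Rational(2, 3), v), 2) = Mul(Rational(4, 9), Pow(v, 2)))
Function('t')(Z, p) = Add(97, p)
Pow(Add(Function('o')(-74), Function('t')(Add(-41, 50), 88)), -1) = Pow(Add(Mul(Rational(4, 9), Pow(-74, 2)), Add(97, 88)), -1) = Pow(Add(Mul(Rational(4, 9), 5476), 185), -1) = Pow(Add(Rational(21904, 9), 185), -1) = Pow(Rational(23569, 9), -1) = Rational(9, 23569)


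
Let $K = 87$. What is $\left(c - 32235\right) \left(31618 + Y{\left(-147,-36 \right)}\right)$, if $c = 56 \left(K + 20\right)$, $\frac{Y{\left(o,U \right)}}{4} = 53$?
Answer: $-835314690$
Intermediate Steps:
$Y{\left(o,U \right)} = 212$ ($Y{\left(o,U \right)} = 4 \cdot 53 = 212$)
$c = 5992$ ($c = 56 \left(87 + 20\right) = 56 \cdot 107 = 5992$)
$\left(c - 32235\right) \left(31618 + Y{\left(-147,-36 \right)}\right) = \left(5992 - 32235\right) \left(31618 + 212\right) = \left(-26243\right) 31830 = -835314690$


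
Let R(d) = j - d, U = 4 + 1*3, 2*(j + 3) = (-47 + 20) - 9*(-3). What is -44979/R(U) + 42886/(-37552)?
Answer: 422155637/93880 ≈ 4496.8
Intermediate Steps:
j = -3 (j = -3 + ((-47 + 20) - 9*(-3))/2 = -3 + (-27 + 27)/2 = -3 + (1/2)*0 = -3 + 0 = -3)
U = 7 (U = 4 + 3 = 7)
R(d) = -3 - d
-44979/R(U) + 42886/(-37552) = -44979/(-3 - 1*7) + 42886/(-37552) = -44979/(-3 - 7) + 42886*(-1/37552) = -44979/(-10) - 21443/18776 = -44979*(-1/10) - 21443/18776 = 44979/10 - 21443/18776 = 422155637/93880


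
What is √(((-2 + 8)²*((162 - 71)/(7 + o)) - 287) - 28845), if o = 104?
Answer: 2*I*√9960326/37 ≈ 170.59*I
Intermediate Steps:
√(((-2 + 8)²*((162 - 71)/(7 + o)) - 287) - 28845) = √(((-2 + 8)²*((162 - 71)/(7 + 104)) - 287) - 28845) = √((6²*(91/111) - 287) - 28845) = √((36*(91*(1/111)) - 287) - 28845) = √((36*(91/111) - 287) - 28845) = √((1092/37 - 287) - 28845) = √(-9527/37 - 28845) = √(-1076792/37) = 2*I*√9960326/37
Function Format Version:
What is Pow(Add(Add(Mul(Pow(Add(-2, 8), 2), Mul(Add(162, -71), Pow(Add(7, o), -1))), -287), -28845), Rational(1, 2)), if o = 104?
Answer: Mul(Rational(2, 37), I, Pow(9960326, Rational(1, 2))) ≈ Mul(170.59, I)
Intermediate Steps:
Pow(Add(Add(Mul(Pow(Add(-2, 8), 2), Mul(Add(162, -71), Pow(Add(7, o), -1))), -287), -28845), Rational(1, 2)) = Pow(Add(Add(Mul(Pow(Add(-2, 8), 2), Mul(Add(162, -71), Pow(Add(7, 104), -1))), -287), -28845), Rational(1, 2)) = Pow(Add(Add(Mul(Pow(6, 2), Mul(91, Pow(111, -1))), -287), -28845), Rational(1, 2)) = Pow(Add(Add(Mul(36, Mul(91, Rational(1, 111))), -287), -28845), Rational(1, 2)) = Pow(Add(Add(Mul(36, Rational(91, 111)), -287), -28845), Rational(1, 2)) = Pow(Add(Add(Rational(1092, 37), -287), -28845), Rational(1, 2)) = Pow(Add(Rational(-9527, 37), -28845), Rational(1, 2)) = Pow(Rational(-1076792, 37), Rational(1, 2)) = Mul(Rational(2, 37), I, Pow(9960326, Rational(1, 2)))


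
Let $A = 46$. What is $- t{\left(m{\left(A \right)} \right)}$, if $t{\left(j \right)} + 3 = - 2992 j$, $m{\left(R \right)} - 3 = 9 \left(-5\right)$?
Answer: $-125661$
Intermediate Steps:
$m{\left(R \right)} = -42$ ($m{\left(R \right)} = 3 + 9 \left(-5\right) = 3 - 45 = -42$)
$t{\left(j \right)} = -3 - 2992 j$
$- t{\left(m{\left(A \right)} \right)} = - (-3 - -125664) = - (-3 + 125664) = \left(-1\right) 125661 = -125661$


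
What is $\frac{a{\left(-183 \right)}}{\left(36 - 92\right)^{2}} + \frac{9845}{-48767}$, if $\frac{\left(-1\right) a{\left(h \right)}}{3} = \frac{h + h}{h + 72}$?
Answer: $- \frac{580091881}{2829266272} \approx -0.20503$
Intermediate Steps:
$a{\left(h \right)} = - \frac{6 h}{72 + h}$ ($a{\left(h \right)} = - 3 \frac{h + h}{h + 72} = - 3 \frac{2 h}{72 + h} = - \frac{6 h}{72 + h}$)
$\frac{a{\left(-183 \right)}}{\left(36 - 92\right)^{2}} + \frac{9845}{-48767} = \frac{\left(-6\right) \left(-183\right) \frac{1}{72 - 183}}{\left(36 - 92\right)^{2}} + \frac{9845}{-48767} = \frac{\left(-6\right) \left(-183\right) \frac{1}{-111}}{\left(-56\right)^{2}} + 9845 \left(- \frac{1}{48767}\right) = \frac{\left(-6\right) \left(-183\right) \left(- \frac{1}{111}\right)}{3136} - \frac{9845}{48767} = \left(- \frac{366}{37}\right) \frac{1}{3136} - \frac{9845}{48767} = - \frac{183}{58016} - \frac{9845}{48767} = - \frac{580091881}{2829266272}$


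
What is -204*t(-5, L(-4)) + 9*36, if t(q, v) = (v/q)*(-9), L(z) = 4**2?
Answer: -27756/5 ≈ -5551.2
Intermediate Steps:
L(z) = 16
t(q, v) = -9*v/q
-204*t(-5, L(-4)) + 9*36 = -(-1836)*16/(-5) + 9*36 = -(-1836)*16*(-1)/5 + 324 = -204*144/5 + 324 = -29376/5 + 324 = -27756/5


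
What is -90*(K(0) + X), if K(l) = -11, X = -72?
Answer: 7470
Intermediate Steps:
-90*(K(0) + X) = -90*(-11 - 72) = -90*(-83) = 7470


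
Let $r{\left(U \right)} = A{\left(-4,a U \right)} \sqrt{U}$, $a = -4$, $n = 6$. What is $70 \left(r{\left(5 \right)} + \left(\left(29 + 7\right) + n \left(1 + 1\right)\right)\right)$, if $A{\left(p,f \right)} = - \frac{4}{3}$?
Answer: $3360 - \frac{280 \sqrt{5}}{3} \approx 3151.3$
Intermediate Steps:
$A{\left(p,f \right)} = - \frac{4}{3}$ ($A{\left(p,f \right)} = \left(-4\right) \frac{1}{3} = - \frac{4}{3}$)
$r{\left(U \right)} = - \frac{4 \sqrt{U}}{3}$
$70 \left(r{\left(5 \right)} + \left(\left(29 + 7\right) + n \left(1 + 1\right)\right)\right) = 70 \left(- \frac{4 \sqrt{5}}{3} + \left(\left(29 + 7\right) + 6 \left(1 + 1\right)\right)\right) = 70 \left(- \frac{4 \sqrt{5}}{3} + \left(36 + 6 \cdot 2\right)\right) = 70 \left(- \frac{4 \sqrt{5}}{3} + \left(36 + 12\right)\right) = 70 \left(- \frac{4 \sqrt{5}}{3} + 48\right) = 70 \left(48 - \frac{4 \sqrt{5}}{3}\right) = 3360 - \frac{280 \sqrt{5}}{3}$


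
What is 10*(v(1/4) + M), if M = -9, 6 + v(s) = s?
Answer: -295/2 ≈ -147.50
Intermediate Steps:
v(s) = -6 + s
10*(v(1/4) + M) = 10*((-6 + 1/4) - 9) = 10*((-6 + ¼) - 9) = 10*(-23/4 - 9) = 10*(-59/4) = -295/2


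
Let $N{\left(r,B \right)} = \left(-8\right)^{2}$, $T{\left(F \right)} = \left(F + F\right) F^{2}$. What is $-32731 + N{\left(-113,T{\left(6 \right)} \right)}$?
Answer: $-32667$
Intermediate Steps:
$T{\left(F \right)} = 2 F^{3}$ ($T{\left(F \right)} = 2 F F^{2} = 2 F^{3}$)
$N{\left(r,B \right)} = 64$
$-32731 + N{\left(-113,T{\left(6 \right)} \right)} = -32731 + 64 = -32667$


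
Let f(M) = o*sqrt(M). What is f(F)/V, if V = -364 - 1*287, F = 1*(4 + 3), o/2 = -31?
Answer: 2*sqrt(7)/21 ≈ 0.25198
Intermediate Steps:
o = -62 (o = 2*(-31) = -62)
F = 7 (F = 1*7 = 7)
V = -651 (V = -364 - 287 = -651)
f(M) = -62*sqrt(M)
f(F)/V = -62*sqrt(7)/(-651) = -62*sqrt(7)*(-1/651) = 2*sqrt(7)/21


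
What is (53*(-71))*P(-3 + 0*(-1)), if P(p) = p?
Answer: 11289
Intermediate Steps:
(53*(-71))*P(-3 + 0*(-1)) = (53*(-71))*(-3 + 0*(-1)) = -3763*(-3 + 0) = -3763*(-3) = 11289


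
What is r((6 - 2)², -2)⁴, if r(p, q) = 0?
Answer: 0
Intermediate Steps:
r((6 - 2)², -2)⁴ = 0⁴ = 0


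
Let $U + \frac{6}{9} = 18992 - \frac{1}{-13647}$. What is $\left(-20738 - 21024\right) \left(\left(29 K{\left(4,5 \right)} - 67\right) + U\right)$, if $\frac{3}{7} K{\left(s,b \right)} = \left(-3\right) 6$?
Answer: $- \frac{10091300020984}{13647} \approx -7.3945 \cdot 10^{8}$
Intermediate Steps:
$K{\left(s,b \right)} = -42$ ($K{\left(s,b \right)} = \frac{7 \left(\left(-3\right) 6\right)}{3} = \frac{7}{3} \left(-18\right) = -42$)
$U = \frac{259174727}{13647}$ ($U = - \frac{2}{3} + \left(18992 - \frac{1}{-13647}\right) = - \frac{2}{3} + \left(18992 - - \frac{1}{13647}\right) = - \frac{2}{3} + \left(18992 + \frac{1}{13647}\right) = - \frac{2}{3} + \frac{259183825}{13647} = \frac{259174727}{13647} \approx 18991.0$)
$\left(-20738 - 21024\right) \left(\left(29 K{\left(4,5 \right)} - 67\right) + U\right) = \left(-20738 - 21024\right) \left(\left(29 \left(-42\right) - 67\right) + \frac{259174727}{13647}\right) = - 41762 \left(\left(-1218 - 67\right) + \frac{259174727}{13647}\right) = - 41762 \left(-1285 + \frac{259174727}{13647}\right) = \left(-41762\right) \frac{241638332}{13647} = - \frac{10091300020984}{13647}$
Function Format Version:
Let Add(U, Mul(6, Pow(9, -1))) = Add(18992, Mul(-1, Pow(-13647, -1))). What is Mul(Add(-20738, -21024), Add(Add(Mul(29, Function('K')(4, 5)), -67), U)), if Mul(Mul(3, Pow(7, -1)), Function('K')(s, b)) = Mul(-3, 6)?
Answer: Rational(-10091300020984, 13647) ≈ -7.3945e+8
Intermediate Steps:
Function('K')(s, b) = -42 (Function('K')(s, b) = Mul(Rational(7, 3), Mul(-3, 6)) = Mul(Rational(7, 3), -18) = -42)
U = Rational(259174727, 13647) (U = Add(Rational(-2, 3), Add(18992, Mul(-1, Pow(-13647, -1)))) = Add(Rational(-2, 3), Add(18992, Mul(-1, Rational(-1, 13647)))) = Add(Rational(-2, 3), Add(18992, Rational(1, 13647))) = Add(Rational(-2, 3), Rational(259183825, 13647)) = Rational(259174727, 13647) ≈ 18991.)
Mul(Add(-20738, -21024), Add(Add(Mul(29, Function('K')(4, 5)), -67), U)) = Mul(Add(-20738, -21024), Add(Add(Mul(29, -42), -67), Rational(259174727, 13647))) = Mul(-41762, Add(Add(-1218, -67), Rational(259174727, 13647))) = Mul(-41762, Add(-1285, Rational(259174727, 13647))) = Mul(-41762, Rational(241638332, 13647)) = Rational(-10091300020984, 13647)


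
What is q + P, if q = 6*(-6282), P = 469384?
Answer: 431692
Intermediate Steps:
q = -37692
q + P = -37692 + 469384 = 431692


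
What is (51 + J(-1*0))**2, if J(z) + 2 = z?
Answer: 2401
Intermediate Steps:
J(z) = -2 + z
(51 + J(-1*0))**2 = (51 + (-2 - 1*0))**2 = (51 + (-2 + 0))**2 = (51 - 2)**2 = 49**2 = 2401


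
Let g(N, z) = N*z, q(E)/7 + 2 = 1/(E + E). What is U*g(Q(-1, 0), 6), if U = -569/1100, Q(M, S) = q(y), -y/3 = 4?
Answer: 195167/4400 ≈ 44.356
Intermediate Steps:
y = -12 (y = -3*4 = -12)
q(E) = -14 + 7/(2*E) (q(E) = -14 + 7/(E + E) = -14 + 7/((2*E)) = -14 + 7*(1/(2*E)) = -14 + 7/(2*E))
Q(M, S) = -343/24 (Q(M, S) = -14 + (7/2)/(-12) = -14 + (7/2)*(-1/12) = -14 - 7/24 = -343/24)
U = -569/1100 ≈ -0.51727
U*g(Q(-1, 0), 6) = -(-195167)*6/26400 = -569/1100*(-343/4) = 195167/4400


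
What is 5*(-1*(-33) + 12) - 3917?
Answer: -3692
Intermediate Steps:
5*(-1*(-33) + 12) - 3917 = 5*(33 + 12) - 3917 = 5*45 - 3917 = 225 - 3917 = -3692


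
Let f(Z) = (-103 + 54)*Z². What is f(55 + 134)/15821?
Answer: -1750329/15821 ≈ -110.63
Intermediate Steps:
f(Z) = -49*Z²
f(55 + 134)/15821 = -49*(55 + 134)²/15821 = -49*189²*(1/15821) = -49*35721*(1/15821) = -1750329*1/15821 = -1750329/15821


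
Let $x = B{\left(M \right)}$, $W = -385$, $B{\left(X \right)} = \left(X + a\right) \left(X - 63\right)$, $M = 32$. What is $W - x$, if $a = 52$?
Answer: $2219$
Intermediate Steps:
$B{\left(X \right)} = \left(-63 + X\right) \left(52 + X\right)$ ($B{\left(X \right)} = \left(X + 52\right) \left(X - 63\right) = \left(52 + X\right) \left(-63 + X\right) = \left(-63 + X\right) \left(52 + X\right)$)
$x = -2604$ ($x = -3276 + 32^{2} - 352 = -3276 + 1024 - 352 = -2604$)
$W - x = -385 - -2604 = -385 + 2604 = 2219$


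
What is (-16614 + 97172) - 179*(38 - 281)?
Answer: 124055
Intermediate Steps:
(-16614 + 97172) - 179*(38 - 281) = 80558 - 179*(-243) = 80558 - 1*(-43497) = 80558 + 43497 = 124055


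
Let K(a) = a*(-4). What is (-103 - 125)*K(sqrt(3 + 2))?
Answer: 912*sqrt(5) ≈ 2039.3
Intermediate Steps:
K(a) = -4*a
(-103 - 125)*K(sqrt(3 + 2)) = (-103 - 125)*(-4*sqrt(3 + 2)) = -(-912)*sqrt(5) = 912*sqrt(5)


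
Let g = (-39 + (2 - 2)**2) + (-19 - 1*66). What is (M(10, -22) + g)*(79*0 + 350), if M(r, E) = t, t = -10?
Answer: -46900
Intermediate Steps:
M(r, E) = -10
g = -124 (g = (-39 + 0**2) + (-19 - 66) = (-39 + 0) - 85 = -39 - 85 = -124)
(M(10, -22) + g)*(79*0 + 350) = (-10 - 124)*(79*0 + 350) = -134*(0 + 350) = -134*350 = -46900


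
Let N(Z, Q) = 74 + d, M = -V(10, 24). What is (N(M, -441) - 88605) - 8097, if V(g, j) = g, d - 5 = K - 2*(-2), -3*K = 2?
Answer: -289859/3 ≈ -96620.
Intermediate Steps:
K = -⅔ (K = -⅓*2 = -⅔ ≈ -0.66667)
d = 25/3 (d = 5 + (-⅔ - 2*(-2)) = 5 + (-⅔ + 4) = 5 + 10/3 = 25/3 ≈ 8.3333)
M = -10 (M = -1*10 = -10)
N(Z, Q) = 247/3 (N(Z, Q) = 74 + 25/3 = 247/3)
(N(M, -441) - 88605) - 8097 = (247/3 - 88605) - 8097 = -265568/3 - 8097 = -289859/3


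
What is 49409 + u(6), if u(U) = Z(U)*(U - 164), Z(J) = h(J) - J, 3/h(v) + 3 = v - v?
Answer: 50515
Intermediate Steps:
h(v) = -1 (h(v) = 3/(-3 + (v - v)) = 3/(-3 + 0) = 3/(-3) = 3*(-⅓) = -1)
Z(J) = -1 - J
u(U) = (-1 - U)*(-164 + U) (u(U) = (-1 - U)*(U - 164) = (-1 - U)*(-164 + U))
49409 + u(6) = 49409 - (1 + 6)*(-164 + 6) = 49409 - 1*7*(-158) = 49409 + 1106 = 50515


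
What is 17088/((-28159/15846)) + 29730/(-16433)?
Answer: -4450506537054/462736847 ≈ -9617.8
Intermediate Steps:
17088/((-28159/15846)) + 29730/(-16433) = 17088/((-28159*1/15846)) + 29730*(-1/16433) = 17088/(-28159/15846) - 29730/16433 = 17088*(-15846/28159) - 29730/16433 = -270776448/28159 - 29730/16433 = -4450506537054/462736847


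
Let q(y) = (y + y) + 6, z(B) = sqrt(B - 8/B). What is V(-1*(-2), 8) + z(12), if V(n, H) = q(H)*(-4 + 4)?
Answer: sqrt(102)/3 ≈ 3.3665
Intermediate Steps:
q(y) = 6 + 2*y (q(y) = 2*y + 6 = 6 + 2*y)
V(n, H) = 0 (V(n, H) = (6 + 2*H)*(-4 + 4) = (6 + 2*H)*0 = 0)
V(-1*(-2), 8) + z(12) = 0 + sqrt(12 - 8/12) = 0 + sqrt(12 - 8*1/12) = 0 + sqrt(12 - 2/3) = 0 + sqrt(34/3) = 0 + sqrt(102)/3 = sqrt(102)/3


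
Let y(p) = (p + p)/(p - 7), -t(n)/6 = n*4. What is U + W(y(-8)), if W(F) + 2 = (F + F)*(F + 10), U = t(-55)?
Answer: 301862/225 ≈ 1341.6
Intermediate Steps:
t(n) = -24*n (t(n) = -6*n*4 = -24*n)
U = 1320 (U = -24*(-55) = 1320)
y(p) = 2*p/(-7 + p) (y(p) = (2*p)/(-7 + p) = 2*p/(-7 + p))
W(F) = -2 + 2*F*(10 + F) (W(F) = -2 + (F + F)*(F + 10) = -2 + (2*F)*(10 + F) = -2 + 2*F*(10 + F))
U + W(y(-8)) = 1320 + (-2 + 2*(2*(-8)/(-7 - 8))**2 + 20*(2*(-8)/(-7 - 8))) = 1320 + (-2 + 2*(2*(-8)/(-15))**2 + 20*(2*(-8)/(-15))) = 1320 + (-2 + 2*(2*(-8)*(-1/15))**2 + 20*(2*(-8)*(-1/15))) = 1320 + (-2 + 2*(16/15)**2 + 20*(16/15)) = 1320 + (-2 + 2*(256/225) + 64/3) = 1320 + (-2 + 512/225 + 64/3) = 1320 + 4862/225 = 301862/225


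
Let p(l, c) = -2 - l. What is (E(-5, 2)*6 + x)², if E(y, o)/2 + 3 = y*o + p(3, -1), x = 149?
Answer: 4489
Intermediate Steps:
E(y, o) = -16 + 2*o*y (E(y, o) = -6 + 2*(y*o + (-2 - 1*3)) = -6 + 2*(o*y + (-2 - 3)) = -6 + 2*(o*y - 5) = -6 + 2*(-5 + o*y) = -6 + (-10 + 2*o*y) = -16 + 2*o*y)
(E(-5, 2)*6 + x)² = ((-16 + 2*2*(-5))*6 + 149)² = ((-16 - 20)*6 + 149)² = (-36*6 + 149)² = (-216 + 149)² = (-67)² = 4489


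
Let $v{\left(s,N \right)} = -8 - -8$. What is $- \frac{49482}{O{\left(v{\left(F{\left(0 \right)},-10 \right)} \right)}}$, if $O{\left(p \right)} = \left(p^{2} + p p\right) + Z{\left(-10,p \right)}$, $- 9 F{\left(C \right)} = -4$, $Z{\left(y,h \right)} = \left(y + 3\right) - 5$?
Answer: $\frac{8247}{2} \approx 4123.5$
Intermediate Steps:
$Z{\left(y,h \right)} = -2 + y$ ($Z{\left(y,h \right)} = \left(3 + y\right) - 5 = -2 + y$)
$F{\left(C \right)} = \frac{4}{9}$ ($F{\left(C \right)} = \left(- \frac{1}{9}\right) \left(-4\right) = \frac{4}{9}$)
$v{\left(s,N \right)} = 0$ ($v{\left(s,N \right)} = -8 + 8 = 0$)
$O{\left(p \right)} = -12 + 2 p^{2}$ ($O{\left(p \right)} = \left(p^{2} + p p\right) - 12 = \left(p^{2} + p^{2}\right) - 12 = 2 p^{2} - 12 = -12 + 2 p^{2}$)
$- \frac{49482}{O{\left(v{\left(F{\left(0 \right)},-10 \right)} \right)}} = - \frac{49482}{-12 + 2 \cdot 0^{2}} = - \frac{49482}{-12 + 2 \cdot 0} = - \frac{49482}{-12 + 0} = - \frac{49482}{-12} = \left(-49482\right) \left(- \frac{1}{12}\right) = \frac{8247}{2}$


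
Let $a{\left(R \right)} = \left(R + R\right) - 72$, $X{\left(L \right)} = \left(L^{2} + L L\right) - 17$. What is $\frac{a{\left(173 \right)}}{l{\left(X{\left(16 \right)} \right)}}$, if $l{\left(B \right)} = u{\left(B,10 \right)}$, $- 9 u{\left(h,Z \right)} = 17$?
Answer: $- \frac{2466}{17} \approx -145.06$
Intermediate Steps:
$u{\left(h,Z \right)} = - \frac{17}{9}$ ($u{\left(h,Z \right)} = \left(- \frac{1}{9}\right) 17 = - \frac{17}{9}$)
$X{\left(L \right)} = -17 + 2 L^{2}$ ($X{\left(L \right)} = \left(L^{2} + L^{2}\right) - 17 = 2 L^{2} - 17 = -17 + 2 L^{2}$)
$l{\left(B \right)} = - \frac{17}{9}$
$a{\left(R \right)} = -72 + 2 R$ ($a{\left(R \right)} = 2 R - 72 = -72 + 2 R$)
$\frac{a{\left(173 \right)}}{l{\left(X{\left(16 \right)} \right)}} = \frac{-72 + 2 \cdot 173}{- \frac{17}{9}} = \left(-72 + 346\right) \left(- \frac{9}{17}\right) = 274 \left(- \frac{9}{17}\right) = - \frac{2466}{17}$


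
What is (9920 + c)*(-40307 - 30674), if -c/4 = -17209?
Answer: -5590179636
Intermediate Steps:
c = 68836 (c = -4*(-17209) = 68836)
(9920 + c)*(-40307 - 30674) = (9920 + 68836)*(-40307 - 30674) = 78756*(-70981) = -5590179636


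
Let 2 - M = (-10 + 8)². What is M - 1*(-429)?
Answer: 427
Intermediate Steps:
M = -2 (M = 2 - (-10 + 8)² = 2 - 1*(-2)² = 2 - 1*4 = 2 - 4 = -2)
M - 1*(-429) = -2 - 1*(-429) = -2 + 429 = 427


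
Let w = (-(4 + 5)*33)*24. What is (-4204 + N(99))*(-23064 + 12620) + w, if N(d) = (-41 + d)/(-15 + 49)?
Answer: 745987740/17 ≈ 4.3882e+7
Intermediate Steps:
N(d) = -41/34 + d/34 (N(d) = (-41 + d)/34 = (-41 + d)*(1/34) = -41/34 + d/34)
w = -7128 (w = (-1*9*33)*24 = -9*33*24 = -297*24 = -7128)
(-4204 + N(99))*(-23064 + 12620) + w = (-4204 + (-41/34 + (1/34)*99))*(-23064 + 12620) - 7128 = (-4204 + (-41/34 + 99/34))*(-10444) - 7128 = (-4204 + 29/17)*(-10444) - 7128 = -71439/17*(-10444) - 7128 = 746108916/17 - 7128 = 745987740/17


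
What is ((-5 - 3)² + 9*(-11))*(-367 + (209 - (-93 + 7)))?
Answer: 2520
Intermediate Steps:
((-5 - 3)² + 9*(-11))*(-367 + (209 - (-93 + 7))) = ((-8)² - 99)*(-367 + (209 - 1*(-86))) = (64 - 99)*(-367 + (209 + 86)) = -35*(-367 + 295) = -35*(-72) = 2520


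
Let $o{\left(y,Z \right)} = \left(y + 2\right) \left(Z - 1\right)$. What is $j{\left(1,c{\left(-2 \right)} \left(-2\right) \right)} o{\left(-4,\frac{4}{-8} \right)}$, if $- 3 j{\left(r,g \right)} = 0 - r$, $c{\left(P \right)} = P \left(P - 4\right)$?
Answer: $1$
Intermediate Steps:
$c{\left(P \right)} = P \left(-4 + P\right)$
$j{\left(r,g \right)} = \frac{r}{3}$ ($j{\left(r,g \right)} = - \frac{0 - r}{3} = - \frac{\left(-1\right) r}{3} = \frac{r}{3}$)
$o{\left(y,Z \right)} = \left(-1 + Z\right) \left(2 + y\right)$ ($o{\left(y,Z \right)} = \left(2 + y\right) \left(-1 + Z\right) = \left(-1 + Z\right) \left(2 + y\right)$)
$j{\left(1,c{\left(-2 \right)} \left(-2\right) \right)} o{\left(-4,\frac{4}{-8} \right)} = \frac{1}{3} \cdot 1 \left(-2 - -4 + 2 \frac{4}{-8} + \frac{4}{-8} \left(-4\right)\right) = \frac{-2 + 4 + 2 \cdot 4 \left(- \frac{1}{8}\right) + 4 \left(- \frac{1}{8}\right) \left(-4\right)}{3} = \frac{-2 + 4 + 2 \left(- \frac{1}{2}\right) - -2}{3} = \frac{-2 + 4 - 1 + 2}{3} = \frac{1}{3} \cdot 3 = 1$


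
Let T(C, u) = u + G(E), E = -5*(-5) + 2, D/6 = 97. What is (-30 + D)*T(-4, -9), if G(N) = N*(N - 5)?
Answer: 322920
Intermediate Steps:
D = 582 (D = 6*97 = 582)
E = 27 (E = 25 + 2 = 27)
G(N) = N*(-5 + N)
T(C, u) = 594 + u (T(C, u) = u + 27*(-5 + 27) = u + 27*22 = u + 594 = 594 + u)
(-30 + D)*T(-4, -9) = (-30 + 582)*(594 - 9) = 552*585 = 322920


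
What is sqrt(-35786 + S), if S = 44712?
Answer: sqrt(8926) ≈ 94.478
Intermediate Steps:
sqrt(-35786 + S) = sqrt(-35786 + 44712) = sqrt(8926)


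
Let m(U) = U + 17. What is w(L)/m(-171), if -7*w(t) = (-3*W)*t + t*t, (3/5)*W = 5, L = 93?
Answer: 3162/539 ≈ 5.8664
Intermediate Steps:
W = 25/3 (W = (5/3)*5 = 25/3 ≈ 8.3333)
m(U) = 17 + U
w(t) = -t²/7 + 25*t/7 (w(t) = -((-3*25/3)*t + t*t)/7 = -(-25*t + t²)/7 = -(t² - 25*t)/7 = -t²/7 + 25*t/7)
w(L)/m(-171) = ((⅐)*93*(25 - 1*93))/(17 - 171) = ((⅐)*93*(25 - 93))/(-154) = ((⅐)*93*(-68))*(-1/154) = -6324/7*(-1/154) = 3162/539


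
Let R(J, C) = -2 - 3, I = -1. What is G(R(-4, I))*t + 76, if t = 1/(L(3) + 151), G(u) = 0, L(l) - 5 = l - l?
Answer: 76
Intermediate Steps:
L(l) = 5 (L(l) = 5 + (l - l) = 5 + 0 = 5)
R(J, C) = -5
t = 1/156 (t = 1/(5 + 151) = 1/156 ≈ 0.0064103)
G(R(-4, I))*t + 76 = 0*(1/156) + 76 = 0 + 76 = 76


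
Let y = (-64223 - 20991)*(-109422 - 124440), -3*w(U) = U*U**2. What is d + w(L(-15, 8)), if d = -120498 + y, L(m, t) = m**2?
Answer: 19924399095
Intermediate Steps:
w(U) = -U**3/3 (w(U) = -U*U**2/3 = -U**3/3)
y = 19928316468 (y = -85214*(-233862) = 19928316468)
d = 19928195970 (d = -120498 + 19928316468 = 19928195970)
d + w(L(-15, 8)) = 19928195970 - ((-15)**2)**3/3 = 19928195970 - 1/3*225**3 = 19928195970 - 1/3*11390625 = 19928195970 - 3796875 = 19924399095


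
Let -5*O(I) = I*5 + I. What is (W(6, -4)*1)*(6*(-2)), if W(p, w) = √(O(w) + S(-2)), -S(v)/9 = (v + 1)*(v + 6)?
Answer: -24*√255/5 ≈ -76.650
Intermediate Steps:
O(I) = -6*I/5 (O(I) = -(I*5 + I)/5 = -(5*I + I)/5 = -6*I/5)
S(v) = -9*(1 + v)*(6 + v) (S(v) = -9*(v + 1)*(v + 6) = -9*(1 + v)*(6 + v))
W(p, w) = √(36 - 6*w/5) (W(p, w) = √(-6*w/5 + (-54 - 63*(-2) - 9*(-2)²)) = √(-6*w/5 + (-54 + 126 - 9*4)) = √(-6*w/5 + (-54 + 126 - 36)) = √(-6*w/5 + 36) = √(36 - 6*w/5))
(W(6, -4)*1)*(6*(-2)) = ((√(900 - 30*(-4))/5)*1)*(6*(-2)) = ((√(900 + 120)/5)*1)*(-12) = ((√1020/5)*1)*(-12) = (((2*√255)/5)*1)*(-12) = ((2*√255/5)*1)*(-12) = (2*√255/5)*(-12) = -24*√255/5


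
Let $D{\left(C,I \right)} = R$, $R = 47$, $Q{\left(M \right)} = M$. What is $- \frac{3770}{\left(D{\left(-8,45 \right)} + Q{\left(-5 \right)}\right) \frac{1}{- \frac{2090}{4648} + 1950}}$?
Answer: $- \frac{8540473175}{48804} \approx -1.75 \cdot 10^{5}$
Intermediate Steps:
$D{\left(C,I \right)} = 47$
$- \frac{3770}{\left(D{\left(-8,45 \right)} + Q{\left(-5 \right)}\right) \frac{1}{- \frac{2090}{4648} + 1950}} = - \frac{3770}{\left(47 - 5\right) \frac{1}{- \frac{2090}{4648} + 1950}} = - \frac{3770}{42 \frac{1}{\left(-2090\right) \frac{1}{4648} + 1950}} = - \frac{3770}{42 \frac{1}{- \frac{1045}{2324} + 1950}} = - \frac{3770}{42 \frac{1}{\frac{4530755}{2324}}} = - \frac{3770}{42 \cdot \frac{2324}{4530755}} = - \frac{3770}{\frac{97608}{4530755}} = \left(-3770\right) \frac{4530755}{97608} = - \frac{8540473175}{48804}$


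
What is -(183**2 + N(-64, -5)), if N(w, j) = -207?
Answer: -33282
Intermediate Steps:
-(183**2 + N(-64, -5)) = -(183**2 - 207) = -(33489 - 207) = -1*33282 = -33282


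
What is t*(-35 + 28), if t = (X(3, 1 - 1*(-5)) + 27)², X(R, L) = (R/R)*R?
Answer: -6300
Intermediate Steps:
X(R, L) = R (X(R, L) = 1*R = R)
t = 900 (t = (3 + 27)² = 30² = 900)
t*(-35 + 28) = 900*(-35 + 28) = 900*(-7) = -6300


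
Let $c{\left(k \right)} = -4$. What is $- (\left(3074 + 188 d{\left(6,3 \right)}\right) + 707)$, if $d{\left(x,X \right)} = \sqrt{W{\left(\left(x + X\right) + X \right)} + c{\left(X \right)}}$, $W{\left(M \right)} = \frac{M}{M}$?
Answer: $-3781 - 188 i \sqrt{3} \approx -3781.0 - 325.63 i$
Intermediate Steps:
$W{\left(M \right)} = 1$
$d{\left(x,X \right)} = i \sqrt{3}$ ($d{\left(x,X \right)} = \sqrt{1 - 4} = \sqrt{-3} = i \sqrt{3}$)
$- (\left(3074 + 188 d{\left(6,3 \right)}\right) + 707) = - (\left(3074 + 188 i \sqrt{3}\right) + 707) = - (3781 + 188 i \sqrt{3}) = -3781 - 188 i \sqrt{3}$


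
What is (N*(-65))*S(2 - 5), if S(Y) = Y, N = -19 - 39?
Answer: -11310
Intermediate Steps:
N = -58
(N*(-65))*S(2 - 5) = (-58*(-65))*(2 - 5) = 3770*(-3) = -11310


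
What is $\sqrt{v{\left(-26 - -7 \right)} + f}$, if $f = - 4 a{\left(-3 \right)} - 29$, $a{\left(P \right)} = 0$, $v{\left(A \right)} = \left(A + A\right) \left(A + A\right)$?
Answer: $\sqrt{1415} \approx 37.616$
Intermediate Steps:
$v{\left(A \right)} = 4 A^{2}$ ($v{\left(A \right)} = 2 A 2 A = 4 A^{2}$)
$f = -29$ ($f = \left(-4\right) 0 - 29 = 0 - 29 = -29$)
$\sqrt{v{\left(-26 - -7 \right)} + f} = \sqrt{4 \left(-26 - -7\right)^{2} - 29} = \sqrt{4 \left(-26 + 7\right)^{2} - 29} = \sqrt{4 \left(-19\right)^{2} - 29} = \sqrt{4 \cdot 361 - 29} = \sqrt{1444 - 29} = \sqrt{1415}$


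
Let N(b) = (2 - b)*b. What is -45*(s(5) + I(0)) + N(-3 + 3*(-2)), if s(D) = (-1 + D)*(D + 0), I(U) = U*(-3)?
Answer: -999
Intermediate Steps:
I(U) = -3*U
s(D) = D*(-1 + D) (s(D) = (-1 + D)*D = D*(-1 + D))
N(b) = b*(2 - b)
-45*(s(5) + I(0)) + N(-3 + 3*(-2)) = -45*(5*(-1 + 5) - 3*0) + (-3 + 3*(-2))*(2 - (-3 + 3*(-2))) = -45*(5*4 + 0) + (-3 - 6)*(2 - (-3 - 6)) = -45*(20 + 0) - 9*(2 - 1*(-9)) = -45*20 - 9*(2 + 9) = -900 - 9*11 = -900 - 99 = -999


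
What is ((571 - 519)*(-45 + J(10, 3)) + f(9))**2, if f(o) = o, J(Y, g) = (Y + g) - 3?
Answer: 3279721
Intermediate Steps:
J(Y, g) = -3 + Y + g
((571 - 519)*(-45 + J(10, 3)) + f(9))**2 = ((571 - 519)*(-45 + (-3 + 10 + 3)) + 9)**2 = (52*(-45 + 10) + 9)**2 = (52*(-35) + 9)**2 = (-1820 + 9)**2 = (-1811)**2 = 3279721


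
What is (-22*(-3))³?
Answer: 287496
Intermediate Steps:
(-22*(-3))³ = 66³ = 287496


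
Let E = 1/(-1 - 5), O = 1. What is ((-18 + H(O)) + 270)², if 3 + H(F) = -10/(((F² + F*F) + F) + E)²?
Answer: 5126703201/83521 ≈ 61382.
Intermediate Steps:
E = -⅙ (E = 1/(-6) = -⅙ ≈ -0.16667)
H(F) = -3 - 10/(-⅙ + F + 2*F²)² (H(F) = -3 - 10/(((F² + F*F) + F) - ⅙)² = -3 - 10/(((F² + F²) + F) - ⅙)² = -3 - 10/((2*F² + F) - ⅙)² = -3 - 10/((F + 2*F²) - ⅙)² = -3 - 10/(-⅙ + F + 2*F²)²)
((-18 + H(O)) + 270)² = ((-18 + (-3 - 360/(-1 + 6*1 + 12*1²)²)) + 270)² = ((-18 + (-3 - 360/(-1 + 6 + 12*1)²)) + 270)² = ((-18 + (-3 - 360/(-1 + 6 + 12)²)) + 270)² = ((-18 + (-3 - 360/17²)) + 270)² = ((-18 + (-3 - 360*1/289)) + 270)² = ((-18 + (-3 - 360/289)) + 270)² = ((-18 - 1227/289) + 270)² = (-6429/289 + 270)² = (71601/289)² = 5126703201/83521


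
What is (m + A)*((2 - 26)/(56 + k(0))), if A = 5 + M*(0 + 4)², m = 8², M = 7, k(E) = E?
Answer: -543/7 ≈ -77.571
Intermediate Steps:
m = 64
A = 117 (A = 5 + 7*(0 + 4)² = 5 + 7*4² = 5 + 7*16 = 5 + 112 = 117)
(m + A)*((2 - 26)/(56 + k(0))) = (64 + 117)*((2 - 26)/(56 + 0)) = 181*(-24/56) = 181*(-24*1/56) = 181*(-3/7) = -543/7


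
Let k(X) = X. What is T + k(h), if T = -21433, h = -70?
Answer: -21503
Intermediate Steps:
T + k(h) = -21433 - 70 = -21503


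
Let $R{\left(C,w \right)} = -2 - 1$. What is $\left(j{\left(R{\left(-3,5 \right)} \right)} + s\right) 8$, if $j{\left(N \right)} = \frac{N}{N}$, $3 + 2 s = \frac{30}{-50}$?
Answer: $- \frac{32}{5} \approx -6.4$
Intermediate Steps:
$R{\left(C,w \right)} = -3$
$s = - \frac{9}{5}$ ($s = - \frac{3}{2} + \frac{30 \frac{1}{-50}}{2} = - \frac{3}{2} + \frac{30 \left(- \frac{1}{50}\right)}{2} = - \frac{3}{2} + \frac{1}{2} \left(- \frac{3}{5}\right) = - \frac{3}{2} - \frac{3}{10} = - \frac{9}{5} \approx -1.8$)
$j{\left(N \right)} = 1$
$\left(j{\left(R{\left(-3,5 \right)} \right)} + s\right) 8 = \left(1 - \frac{9}{5}\right) 8 = \left(- \frac{4}{5}\right) 8 = - \frac{32}{5}$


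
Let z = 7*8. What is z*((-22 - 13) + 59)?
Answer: 1344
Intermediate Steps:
z = 56
z*((-22 - 13) + 59) = 56*((-22 - 13) + 59) = 56*(-35 + 59) = 56*24 = 1344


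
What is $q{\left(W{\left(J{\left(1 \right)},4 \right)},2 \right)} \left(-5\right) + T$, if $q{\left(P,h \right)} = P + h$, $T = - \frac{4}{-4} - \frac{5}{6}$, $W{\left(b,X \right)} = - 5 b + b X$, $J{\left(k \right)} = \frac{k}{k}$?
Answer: $- \frac{29}{6} \approx -4.8333$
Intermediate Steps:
$J{\left(k \right)} = 1$
$W{\left(b,X \right)} = - 5 b + X b$
$T = \frac{1}{6}$ ($T = \left(-4\right) \left(- \frac{1}{4}\right) - \frac{5}{6} = 1 - \frac{5}{6} = \frac{1}{6} \approx 0.16667$)
$q{\left(W{\left(J{\left(1 \right)},4 \right)},2 \right)} \left(-5\right) + T = \left(1 \left(-5 + 4\right) + 2\right) \left(-5\right) + \frac{1}{6} = \left(1 \left(-1\right) + 2\right) \left(-5\right) + \frac{1}{6} = \left(-1 + 2\right) \left(-5\right) + \frac{1}{6} = 1 \left(-5\right) + \frac{1}{6} = -5 + \frac{1}{6} = - \frac{29}{6}$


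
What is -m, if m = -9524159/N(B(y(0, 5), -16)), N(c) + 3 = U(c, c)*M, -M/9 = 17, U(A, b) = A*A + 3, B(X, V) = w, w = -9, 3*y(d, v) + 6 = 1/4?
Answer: -9524159/12855 ≈ -740.89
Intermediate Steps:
y(d, v) = -23/12 (y(d, v) = -2 + (⅓)/4 = -2 + (⅓)*(¼) = -2 + 1/12 = -23/12)
B(X, V) = -9
U(A, b) = 3 + A² (U(A, b) = A² + 3 = 3 + A²)
M = -153 (M = -9*17 = -153)
N(c) = -462 - 153*c² (N(c) = -3 + (3 + c²)*(-153) = -3 + (-459 - 153*c²) = -462 - 153*c²)
m = 9524159/12855 (m = -9524159/(-462 - 153*(-9)²) = -9524159/(-462 - 153*81) = -9524159/(-462 - 12393) = -9524159/(-12855) = -9524159*(-1/12855) = 9524159/12855 ≈ 740.89)
-m = -1*9524159/12855 = -9524159/12855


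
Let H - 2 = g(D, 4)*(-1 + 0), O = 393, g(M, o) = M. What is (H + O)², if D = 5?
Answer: 152100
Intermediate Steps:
H = -3 (H = 2 + 5*(-1 + 0) = 2 + 5*(-1) = 2 - 5 = -3)
(H + O)² = (-3 + 393)² = 390² = 152100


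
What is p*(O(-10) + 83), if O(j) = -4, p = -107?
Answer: -8453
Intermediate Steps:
p*(O(-10) + 83) = -107*(-4 + 83) = -107*79 = -8453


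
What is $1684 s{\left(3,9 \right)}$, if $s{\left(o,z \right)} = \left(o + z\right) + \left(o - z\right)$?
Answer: $10104$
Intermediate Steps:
$s{\left(o,z \right)} = 2 o$
$1684 s{\left(3,9 \right)} = 1684 \cdot 2 \cdot 3 = 1684 \cdot 6 = 10104$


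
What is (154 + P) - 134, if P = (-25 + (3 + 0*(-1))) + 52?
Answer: 50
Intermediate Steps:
P = 30 (P = (-25 + (3 + 0)) + 52 = (-25 + 3) + 52 = -22 + 52 = 30)
(154 + P) - 134 = (154 + 30) - 134 = 184 - 134 = 50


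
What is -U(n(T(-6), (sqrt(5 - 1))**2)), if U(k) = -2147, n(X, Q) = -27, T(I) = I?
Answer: 2147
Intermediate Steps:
-U(n(T(-6), (sqrt(5 - 1))**2)) = -1*(-2147) = 2147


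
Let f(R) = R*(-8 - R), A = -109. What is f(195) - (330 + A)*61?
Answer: -53066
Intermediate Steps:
f(195) - (330 + A)*61 = -1*195*(8 + 195) - (330 - 109)*61 = -1*195*203 - 221*61 = -39585 - 1*13481 = -39585 - 13481 = -53066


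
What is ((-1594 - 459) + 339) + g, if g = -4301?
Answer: -6015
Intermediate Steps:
((-1594 - 459) + 339) + g = ((-1594 - 459) + 339) - 4301 = (-2053 + 339) - 4301 = -1714 - 4301 = -6015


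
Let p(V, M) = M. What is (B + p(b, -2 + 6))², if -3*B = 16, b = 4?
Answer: 16/9 ≈ 1.7778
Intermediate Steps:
B = -16/3 (B = -⅓*16 = -16/3 ≈ -5.3333)
(B + p(b, -2 + 6))² = (-16/3 + (-2 + 6))² = (-16/3 + 4)² = (-4/3)² = 16/9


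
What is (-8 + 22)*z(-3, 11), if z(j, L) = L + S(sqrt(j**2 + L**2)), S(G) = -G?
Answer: 154 - 14*sqrt(130) ≈ -5.6246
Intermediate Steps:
z(j, L) = L - sqrt(L**2 + j**2) (z(j, L) = L - sqrt(j**2 + L**2) = L - sqrt(L**2 + j**2))
(-8 + 22)*z(-3, 11) = (-8 + 22)*(11 - sqrt(11**2 + (-3)**2)) = 14*(11 - sqrt(121 + 9)) = 14*(11 - sqrt(130)) = 154 - 14*sqrt(130)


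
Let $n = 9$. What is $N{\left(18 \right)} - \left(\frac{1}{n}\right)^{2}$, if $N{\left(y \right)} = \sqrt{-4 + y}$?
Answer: $- \frac{1}{81} + \sqrt{14} \approx 3.7293$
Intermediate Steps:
$N{\left(18 \right)} - \left(\frac{1}{n}\right)^{2} = \sqrt{-4 + 18} - \left(\frac{1}{9}\right)^{2} = \sqrt{14} - \left(\frac{1}{9}\right)^{2} = \sqrt{14} - \frac{1}{81} = - \frac{1}{81} + \sqrt{14}$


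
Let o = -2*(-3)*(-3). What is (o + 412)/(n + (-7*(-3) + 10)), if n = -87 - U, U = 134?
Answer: -197/95 ≈ -2.0737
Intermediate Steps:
n = -221 (n = -87 - 1*134 = -87 - 134 = -221)
o = -18 (o = 6*(-3) = -18)
(o + 412)/(n + (-7*(-3) + 10)) = (-18 + 412)/(-221 + (-7*(-3) + 10)) = 394/(-221 + (21 + 10)) = 394/(-221 + 31) = 394/(-190) = 394*(-1/190) = -197/95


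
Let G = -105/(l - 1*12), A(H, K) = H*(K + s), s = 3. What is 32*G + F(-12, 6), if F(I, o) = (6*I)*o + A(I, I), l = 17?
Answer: -996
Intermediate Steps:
A(H, K) = H*(3 + K) (A(H, K) = H*(K + 3) = H*(3 + K))
F(I, o) = I*(3 + I) + 6*I*o (F(I, o) = (6*I)*o + I*(3 + I) = 6*I*o + I*(3 + I) = I*(3 + I) + 6*I*o)
G = -21 (G = -105/(17 - 1*12) = -105/(17 - 12) = -105/5 = -105*1/5 = -21)
32*G + F(-12, 6) = 32*(-21) - 12*(3 - 12 + 6*6) = -672 - 12*(3 - 12 + 36) = -672 - 12*27 = -672 - 324 = -996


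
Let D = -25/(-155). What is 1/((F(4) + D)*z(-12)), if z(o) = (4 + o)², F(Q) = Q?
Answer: 31/8256 ≈ 0.0037548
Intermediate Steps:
D = 5/31 (D = -25*(-1/155) = 5/31 ≈ 0.16129)
1/((F(4) + D)*z(-12)) = 1/((4 + 5/31)*(4 - 12)²) = 1/((129/31)*(-8)²) = 1/((129/31)*64) = 1/(8256/31) = 31/8256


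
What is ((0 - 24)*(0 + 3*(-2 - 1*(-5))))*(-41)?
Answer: 8856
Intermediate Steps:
((0 - 24)*(0 + 3*(-2 - 1*(-5))))*(-41) = -24*(0 + 3*(-2 + 5))*(-41) = -24*(0 + 3*3)*(-41) = -24*(0 + 9)*(-41) = -24*9*(-41) = -216*(-41) = 8856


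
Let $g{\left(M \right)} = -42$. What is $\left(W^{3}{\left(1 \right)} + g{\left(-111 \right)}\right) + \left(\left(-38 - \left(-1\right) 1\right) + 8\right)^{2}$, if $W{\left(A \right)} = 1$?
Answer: $800$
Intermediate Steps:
$\left(W^{3}{\left(1 \right)} + g{\left(-111 \right)}\right) + \left(\left(-38 - \left(-1\right) 1\right) + 8\right)^{2} = \left(1^{3} - 42\right) + \left(\left(-38 - \left(-1\right) 1\right) + 8\right)^{2} = \left(1 - 42\right) + \left(\left(-38 - -1\right) + 8\right)^{2} = -41 + \left(\left(-38 + 1\right) + 8\right)^{2} = -41 + \left(-37 + 8\right)^{2} = -41 + \left(-29\right)^{2} = -41 + 841 = 800$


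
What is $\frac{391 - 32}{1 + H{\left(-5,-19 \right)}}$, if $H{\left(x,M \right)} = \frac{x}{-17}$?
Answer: $\frac{6103}{22} \approx 277.41$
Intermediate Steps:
$H{\left(x,M \right)} = - \frac{x}{17}$ ($H{\left(x,M \right)} = x \left(- \frac{1}{17}\right) = - \frac{x}{17}$)
$\frac{391 - 32}{1 + H{\left(-5,-19 \right)}} = \frac{391 - 32}{1 - - \frac{5}{17}} = \frac{359}{1 + \frac{5}{17}} = \frac{359}{\frac{22}{17}} = 359 \cdot \frac{17}{22} = \frac{6103}{22}$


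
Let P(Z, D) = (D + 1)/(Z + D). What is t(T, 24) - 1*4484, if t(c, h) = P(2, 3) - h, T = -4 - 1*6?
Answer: -22536/5 ≈ -4507.2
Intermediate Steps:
P(Z, D) = (1 + D)/(D + Z)
T = -10 (T = -4 - 6 = -10)
t(c, h) = 4/5 - h (t(c, h) = (1 + 3)/(3 + 2) - h = 4/5 - h)
t(T, 24) - 1*4484 = (4/5 - 1*24) - 1*4484 = (4/5 - 24) - 4484 = -116/5 - 4484 = -22536/5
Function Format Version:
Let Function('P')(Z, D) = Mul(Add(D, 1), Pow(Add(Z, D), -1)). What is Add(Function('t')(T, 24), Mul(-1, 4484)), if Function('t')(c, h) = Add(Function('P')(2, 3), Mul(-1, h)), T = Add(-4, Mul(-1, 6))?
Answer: Rational(-22536, 5) ≈ -4507.2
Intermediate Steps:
Function('P')(Z, D) = Mul(Pow(Add(D, Z), -1), Add(1, D)) (Function('P')(Z, D) = Mul(Add(1, D), Pow(Add(D, Z), -1)) = Mul(Pow(Add(D, Z), -1), Add(1, D)))
T = -10 (T = Add(-4, -6) = -10)
Function('t')(c, h) = Add(Rational(4, 5), Mul(-1, h)) (Function('t')(c, h) = Add(Mul(Pow(Add(3, 2), -1), Add(1, 3)), Mul(-1, h)) = Add(Mul(Pow(5, -1), 4), Mul(-1, h)) = Add(Mul(Rational(1, 5), 4), Mul(-1, h)) = Add(Rational(4, 5), Mul(-1, h)))
Add(Function('t')(T, 24), Mul(-1, 4484)) = Add(Add(Rational(4, 5), Mul(-1, 24)), Mul(-1, 4484)) = Add(Add(Rational(4, 5), -24), -4484) = Add(Rational(-116, 5), -4484) = Rational(-22536, 5)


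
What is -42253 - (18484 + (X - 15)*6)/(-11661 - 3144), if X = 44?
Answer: -625537007/14805 ≈ -42252.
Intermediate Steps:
-42253 - (18484 + (X - 15)*6)/(-11661 - 3144) = -42253 - (18484 + (44 - 15)*6)/(-11661 - 3144) = -42253 - (18484 + 29*6)/(-14805) = -42253 - (18484 + 174)*(-1)/14805 = -42253 - 18658*(-1)/14805 = -42253 - 1*(-18658/14805) = -42253 + 18658/14805 = -625537007/14805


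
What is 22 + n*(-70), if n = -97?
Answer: 6812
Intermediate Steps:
22 + n*(-70) = 22 - 97*(-70) = 22 + 6790 = 6812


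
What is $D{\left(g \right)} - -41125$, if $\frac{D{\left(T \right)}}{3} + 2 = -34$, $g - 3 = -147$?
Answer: $41017$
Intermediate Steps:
$g = -144$ ($g = 3 - 147 = -144$)
$D{\left(T \right)} = -108$ ($D{\left(T \right)} = -6 + 3 \left(-34\right) = -6 - 102 = -108$)
$D{\left(g \right)} - -41125 = -108 - -41125 = -108 + 41125 = 41017$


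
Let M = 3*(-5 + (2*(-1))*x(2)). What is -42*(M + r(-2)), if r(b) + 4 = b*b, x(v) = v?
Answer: 1134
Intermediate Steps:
r(b) = -4 + b² (r(b) = -4 + b*b = -4 + b²)
M = -27 (M = 3*(-5 + (2*(-1))*2) = 3*(-5 - 2*2) = 3*(-5 - 4) = 3*(-9) = -27)
-42*(M + r(-2)) = -42*(-27 + (-4 + (-2)²)) = -42*(-27 + (-4 + 4)) = -42*(-27 + 0) = -42*(-27) = 1134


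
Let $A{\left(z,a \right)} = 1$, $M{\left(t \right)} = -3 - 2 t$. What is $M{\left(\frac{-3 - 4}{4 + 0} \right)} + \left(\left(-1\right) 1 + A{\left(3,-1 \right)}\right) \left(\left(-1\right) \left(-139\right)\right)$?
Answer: $\frac{1}{2} \approx 0.5$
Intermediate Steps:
$M{\left(\frac{-3 - 4}{4 + 0} \right)} + \left(\left(-1\right) 1 + A{\left(3,-1 \right)}\right) \left(\left(-1\right) \left(-139\right)\right) = \left(-3 - 2 \frac{-3 - 4}{4 + 0}\right) + \left(\left(-1\right) 1 + 1\right) \left(\left(-1\right) \left(-139\right)\right) = \left(-3 - 2 \left(- \frac{7}{4}\right)\right) + \left(-1 + 1\right) 139 = \left(-3 - 2 \left(\left(-7\right) \frac{1}{4}\right)\right) + 0 \cdot 139 = \left(-3 - - \frac{7}{2}\right) + 0 = \left(-3 + \frac{7}{2}\right) + 0 = \frac{1}{2} + 0 = \frac{1}{2}$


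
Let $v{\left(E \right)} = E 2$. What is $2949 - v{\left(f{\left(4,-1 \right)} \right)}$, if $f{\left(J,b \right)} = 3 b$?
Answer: $2955$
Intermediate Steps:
$v{\left(E \right)} = 2 E$
$2949 - v{\left(f{\left(4,-1 \right)} \right)} = 2949 - 2 \cdot 3 \left(-1\right) = 2949 - 2 \left(-3\right) = 2949 - -6 = 2949 + 6 = 2955$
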